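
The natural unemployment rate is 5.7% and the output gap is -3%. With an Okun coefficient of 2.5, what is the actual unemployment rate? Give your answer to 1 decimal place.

6.9%

From Okun's law, u - u* = -(output gap)/β = -(-3)/2.5 = 1.2 points.
So u = 5.7 + 1.2 = 6.9%.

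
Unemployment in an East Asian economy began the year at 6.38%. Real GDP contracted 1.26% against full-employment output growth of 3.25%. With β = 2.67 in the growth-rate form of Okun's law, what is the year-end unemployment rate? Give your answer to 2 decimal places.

8.07%

Growth-rate Okun's law: g_Y = g_Y* - β × Δu, so Δu = (g_Y* - g_Y)/β.
Δu = (3.25 + 1.26)/2.67 = 4.51/2.67 = 1.69 percentage points.
Year-end unemployment = 6.38 + 1.69 = 8.07%.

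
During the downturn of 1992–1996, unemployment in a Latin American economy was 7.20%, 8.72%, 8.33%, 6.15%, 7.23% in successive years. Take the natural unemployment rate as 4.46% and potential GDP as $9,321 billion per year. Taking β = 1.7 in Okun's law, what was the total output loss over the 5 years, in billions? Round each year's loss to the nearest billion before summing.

$2,429 billion

Year 1992: gap = -1.7 × (7.2 - 4.46) = -4.658%, loss ≈ 9321 × 4.658/100 ≈ 434.
Year 1993: gap = -1.7 × (8.72 - 4.46) = -7.242%, loss ≈ 9321 × 7.242/100 ≈ 675.
Year 1994: gap = -1.7 × (8.33 - 4.46) = -6.579%, loss ≈ 9321 × 6.579/100 ≈ 613.
Year 1995: gap = -1.7 × (6.15 - 4.46) = -2.873%, loss ≈ 9321 × 2.873/100 ≈ 268.
Year 1996: gap = -1.7 × (7.23 - 4.46) = -4.709%, loss ≈ 9321 × 4.709/100 ≈ 439.
Total lost output = 434 + 675 + 613 + 268 + 439 = 2429 billion.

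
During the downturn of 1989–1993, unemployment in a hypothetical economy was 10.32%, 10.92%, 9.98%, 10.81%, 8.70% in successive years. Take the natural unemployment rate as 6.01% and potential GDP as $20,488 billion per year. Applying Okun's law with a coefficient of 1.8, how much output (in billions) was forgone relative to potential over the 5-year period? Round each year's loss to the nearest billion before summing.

$7,626 billion

Year 1989: gap = -1.8 × (10.32 - 6.01) = -7.758%, loss ≈ 20488 × 7.758/100 ≈ 1589.
Year 1990: gap = -1.8 × (10.92 - 6.01) = -8.838%, loss ≈ 20488 × 8.838/100 ≈ 1811.
Year 1991: gap = -1.8 × (9.98 - 6.01) = -7.146%, loss ≈ 20488 × 7.146/100 ≈ 1464.
Year 1992: gap = -1.8 × (10.81 - 6.01) = -8.64%, loss ≈ 20488 × 8.64/100 ≈ 1770.
Year 1993: gap = -1.8 × (8.7 - 6.01) = -4.842%, loss ≈ 20488 × 4.842/100 ≈ 992.
Total lost output = 1589 + 1811 + 1464 + 1770 + 992 = 7626 billion.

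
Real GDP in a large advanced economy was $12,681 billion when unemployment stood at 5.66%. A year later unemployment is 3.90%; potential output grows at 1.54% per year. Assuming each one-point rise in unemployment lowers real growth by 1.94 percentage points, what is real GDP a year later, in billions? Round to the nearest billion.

Δu = 3.9 - 5.66 = -1.76 points.
Okun's law (growth form): g_Y = g_Y* - β × Δu = 1.54 - 1.94 × (-1.76) = 1.54 + 3.4144 = 4.9544%.
Real GDP in the next year = 12681 × (1 + 4.9544/100) = 12681 × 1.049544 ≈ 13309 billion.

$13,309 billion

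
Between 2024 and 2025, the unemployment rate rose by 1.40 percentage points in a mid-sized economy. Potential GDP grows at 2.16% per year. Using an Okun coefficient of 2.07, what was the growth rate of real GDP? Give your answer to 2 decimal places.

Growth-rate Okun's law: g_Y = g_Y* - β × Δu.
g_Y = 2.16 - 2.07 × (1.40) = 2.16 - 2.898 = -0.738%, i.e. -0.74% to 2 d.p.

-0.74%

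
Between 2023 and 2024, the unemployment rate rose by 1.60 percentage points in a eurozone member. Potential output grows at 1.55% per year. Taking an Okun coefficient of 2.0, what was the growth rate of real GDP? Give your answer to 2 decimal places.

Growth-rate Okun's law: g_Y = g_Y* - β × Δu.
g_Y = 1.55 - 2.0 × (1.60) = 1.55 - 3.2 = -1.65%, i.e. -1.65% to 2 d.p.

-1.65%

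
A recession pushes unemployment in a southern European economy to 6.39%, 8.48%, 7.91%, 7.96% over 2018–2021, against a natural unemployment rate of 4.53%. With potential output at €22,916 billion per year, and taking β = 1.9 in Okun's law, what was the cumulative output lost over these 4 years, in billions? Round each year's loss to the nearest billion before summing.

€5,495 billion

Year 2018: gap = -1.9 × (6.39 - 4.53) = -3.534%, loss ≈ 22916 × 3.534/100 ≈ 810.
Year 2019: gap = -1.9 × (8.48 - 4.53) = -7.505%, loss ≈ 22916 × 7.505/100 ≈ 1720.
Year 2020: gap = -1.9 × (7.91 - 4.53) = -6.422%, loss ≈ 22916 × 6.422/100 ≈ 1472.
Year 2021: gap = -1.9 × (7.96 - 4.53) = -6.517%, loss ≈ 22916 × 6.517/100 ≈ 1493.
Total lost output = 810 + 1720 + 1472 + 1493 = 5495 billion.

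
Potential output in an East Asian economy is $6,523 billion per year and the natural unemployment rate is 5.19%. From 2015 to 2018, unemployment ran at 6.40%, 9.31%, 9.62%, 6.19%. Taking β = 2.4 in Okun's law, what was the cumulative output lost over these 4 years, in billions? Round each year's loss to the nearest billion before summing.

Year 2015: gap = -2.4 × (6.4 - 5.19) = -2.904%, loss ≈ 6523 × 2.904/100 ≈ 189.
Year 2016: gap = -2.4 × (9.31 - 5.19) = -9.888%, loss ≈ 6523 × 9.888/100 ≈ 645.
Year 2017: gap = -2.4 × (9.62 - 5.19) = -10.632%, loss ≈ 6523 × 10.632/100 ≈ 694.
Year 2018: gap = -2.4 × (6.19 - 5.19) = -2.4%, loss ≈ 6523 × 2.4/100 ≈ 157.
Total lost output = 189 + 645 + 694 + 157 = 1685 billion.

$1,685 billion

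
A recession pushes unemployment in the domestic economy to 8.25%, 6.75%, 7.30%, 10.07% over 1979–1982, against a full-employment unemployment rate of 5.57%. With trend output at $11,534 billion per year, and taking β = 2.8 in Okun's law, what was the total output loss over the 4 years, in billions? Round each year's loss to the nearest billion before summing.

$3,259 billion

Year 1979: gap = -2.8 × (8.25 - 5.57) = -7.504%, loss ≈ 11534 × 7.504/100 ≈ 866.
Year 1980: gap = -2.8 × (6.75 - 5.57) = -3.304%, loss ≈ 11534 × 3.304/100 ≈ 381.
Year 1981: gap = -2.8 × (7.3 - 5.57) = -4.844%, loss ≈ 11534 × 4.844/100 ≈ 559.
Year 1982: gap = -2.8 × (10.07 - 5.57) = -12.6%, loss ≈ 11534 × 12.6/100 ≈ 1453.
Total lost output = 866 + 381 + 559 + 1453 = 3259 billion.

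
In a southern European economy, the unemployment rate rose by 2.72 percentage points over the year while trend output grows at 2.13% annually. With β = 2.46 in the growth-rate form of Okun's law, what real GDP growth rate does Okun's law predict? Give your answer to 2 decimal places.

Growth-rate Okun's law: g_Y = g_Y* - β × Δu.
g_Y = 2.13 - 2.46 × (2.72) = 2.13 - 6.6912 = -4.5612%, i.e. -4.56% to 2 d.p.

-4.56%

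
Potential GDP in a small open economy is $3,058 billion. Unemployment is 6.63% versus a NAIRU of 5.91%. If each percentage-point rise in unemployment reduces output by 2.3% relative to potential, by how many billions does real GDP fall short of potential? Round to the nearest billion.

Output gap = -2.3 × (6.63 - 5.91) = -2.3 × 0.72 = -1.656%.
Actual GDP ≈ 3058 × 0.98344 ≈ 3007 billion, so the shortfall is 3058 - 3007 = 51 billion.

$51 billion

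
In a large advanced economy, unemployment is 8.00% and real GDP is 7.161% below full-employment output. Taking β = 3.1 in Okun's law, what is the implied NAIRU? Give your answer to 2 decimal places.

5.69%

From Okun's law, u - u* = -(output gap)/β = -(-7.161)/3.1 = 2.31 points.
So u* = 8 - 2.31 = 5.69%.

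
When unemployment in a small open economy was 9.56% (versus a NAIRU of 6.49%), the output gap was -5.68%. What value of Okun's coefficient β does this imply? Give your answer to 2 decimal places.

Okun's law: output gap = -β × (u - u*).
-5.68 = -β × (9.56 - 6.49) = -β × 3.07, so β = 5.68/3.07 = 1.85.

β ≈ 1.85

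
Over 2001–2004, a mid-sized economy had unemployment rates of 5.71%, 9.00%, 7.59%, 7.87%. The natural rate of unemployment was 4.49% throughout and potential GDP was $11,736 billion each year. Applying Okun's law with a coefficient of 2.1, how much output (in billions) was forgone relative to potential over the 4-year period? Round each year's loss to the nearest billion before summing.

$3,010 billion

Year 2001: gap = -2.1 × (5.71 - 4.49) = -2.562%, loss ≈ 11736 × 2.562/100 ≈ 301.
Year 2002: gap = -2.1 × (9 - 4.49) = -9.471%, loss ≈ 11736 × 9.471/100 ≈ 1112.
Year 2003: gap = -2.1 × (7.59 - 4.49) = -6.51%, loss ≈ 11736 × 6.51/100 ≈ 764.
Year 2004: gap = -2.1 × (7.87 - 4.49) = -7.098%, loss ≈ 11736 × 7.098/100 ≈ 833.
Total lost output = 301 + 1112 + 764 + 833 = 3010 billion.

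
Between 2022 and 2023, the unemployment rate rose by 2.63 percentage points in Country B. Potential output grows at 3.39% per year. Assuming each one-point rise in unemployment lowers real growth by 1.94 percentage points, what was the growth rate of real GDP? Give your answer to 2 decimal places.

Growth-rate Okun's law: g_Y = g_Y* - β × Δu.
g_Y = 3.39 - 1.94 × (2.63) = 3.39 - 5.1022 = -1.7122%, i.e. -1.71% to 2 d.p.

-1.71%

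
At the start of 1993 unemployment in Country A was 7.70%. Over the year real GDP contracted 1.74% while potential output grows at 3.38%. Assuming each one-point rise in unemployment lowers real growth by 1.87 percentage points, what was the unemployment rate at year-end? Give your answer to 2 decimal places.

Growth-rate Okun's law: g_Y = g_Y* - β × Δu, so Δu = (g_Y* - g_Y)/β.
Δu = (3.38 + 1.74)/1.87 = 5.12/1.87 = 2.74 percentage points.
Year-end unemployment = 7.7 + 2.74 = 10.44%.

10.44%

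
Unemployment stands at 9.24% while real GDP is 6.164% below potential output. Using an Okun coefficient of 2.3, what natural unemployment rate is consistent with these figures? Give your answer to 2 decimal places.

6.56%

From Okun's law, u - u* = -(output gap)/β = -(-6.164)/2.3 = 2.68 points.
So u* = 9.24 - 2.68 = 6.56%.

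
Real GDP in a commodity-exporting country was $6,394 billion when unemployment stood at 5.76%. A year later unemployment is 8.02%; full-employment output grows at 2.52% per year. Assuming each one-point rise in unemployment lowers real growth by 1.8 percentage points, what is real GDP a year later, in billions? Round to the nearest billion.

Δu = 8.02 - 5.76 = 2.26 points.
Okun's law (growth form): g_Y = g_Y* - β × Δu = 2.52 - 1.8 × (2.26) = 2.52 - 4.068 = -1.548%.
Real GDP in the next year = 6394 × (1 - 1.548/100) = 6394 × 0.98452 ≈ 6295 billion.

$6,295 billion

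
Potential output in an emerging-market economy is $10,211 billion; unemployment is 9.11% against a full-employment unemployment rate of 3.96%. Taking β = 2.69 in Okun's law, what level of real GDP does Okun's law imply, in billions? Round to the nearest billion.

Unemployment gap = 9.11 - 3.96 = 5.15 points, so the output gap is -2.69 × 5.15 = -13.8535%.
Actual GDP = 10211 × (1 - 13.8535/100) = 10211 × 0.861465 ≈ 8796 billion.

$8,796 billion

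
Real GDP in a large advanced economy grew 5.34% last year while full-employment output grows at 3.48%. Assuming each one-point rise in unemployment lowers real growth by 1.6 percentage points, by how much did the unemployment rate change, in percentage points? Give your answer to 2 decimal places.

Growth-rate Okun's law: g_Y = g_Y* - β × Δu, so Δu = (g_Y* - g_Y)/β.
Δu = (3.48 - 5.34)/1.6 = -1.86/1.6 = -1.16 percentage points.

-1.16 percentage points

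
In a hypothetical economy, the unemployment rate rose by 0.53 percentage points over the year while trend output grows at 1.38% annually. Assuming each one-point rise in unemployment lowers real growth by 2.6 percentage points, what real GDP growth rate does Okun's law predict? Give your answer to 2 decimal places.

0.00%

Growth-rate Okun's law: g_Y = g_Y* - β × Δu.
g_Y = 1.38 - 2.6 × (0.53) = 1.38 - 1.378 = 0.002%, i.e. 0.00% to 2 d.p.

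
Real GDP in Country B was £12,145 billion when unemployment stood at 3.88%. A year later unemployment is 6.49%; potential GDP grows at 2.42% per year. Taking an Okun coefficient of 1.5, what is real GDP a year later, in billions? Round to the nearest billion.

£11,963 billion

Δu = 6.49 - 3.88 = 2.61 points.
Okun's law (growth form): g_Y = g_Y* - β × Δu = 2.42 - 1.5 × (2.61) = 2.42 - 3.915 = -1.495%.
Real GDP in the next year = 12145 × (1 - 1.495/100) = 12145 × 0.98505 ≈ 11963 billion.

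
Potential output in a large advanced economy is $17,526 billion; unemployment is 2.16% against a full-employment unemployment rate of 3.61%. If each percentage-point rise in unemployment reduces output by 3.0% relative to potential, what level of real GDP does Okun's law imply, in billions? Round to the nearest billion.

Unemployment gap = 2.16 - 3.61 = -1.45 points, so the output gap is -3 × (-1.45) = 4.35%.
Actual GDP = 17526 × (1 + 4.35/100) = 17526 × 1.0435 ≈ 18288 billion.

$18,288 billion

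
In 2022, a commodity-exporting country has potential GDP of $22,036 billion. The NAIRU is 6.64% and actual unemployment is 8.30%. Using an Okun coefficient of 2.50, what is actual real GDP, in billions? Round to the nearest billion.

Unemployment gap = 8.3 - 6.64 = 1.66 points, so the output gap is -2.5 × 1.66 = -4.15%.
Actual GDP = 22036 × (1 - 4.15/100) = 22036 × 0.9585 ≈ 21122 billion.

$21,122 billion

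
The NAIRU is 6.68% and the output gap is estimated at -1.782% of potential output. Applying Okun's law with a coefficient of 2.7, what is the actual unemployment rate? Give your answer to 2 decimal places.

7.34%

From Okun's law, u - u* = -(output gap)/β = -(-1.782)/2.7 = 0.66 points.
So u = 6.68 + 0.66 = 7.34%.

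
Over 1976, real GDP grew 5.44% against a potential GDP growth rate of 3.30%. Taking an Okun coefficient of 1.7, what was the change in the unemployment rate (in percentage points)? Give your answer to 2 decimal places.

Growth-rate Okun's law: g_Y = g_Y* - β × Δu, so Δu = (g_Y* - g_Y)/β.
Δu = (3.3 - 5.44)/1.7 = -2.14/1.7 = -1.26 percentage points.

-1.26 percentage points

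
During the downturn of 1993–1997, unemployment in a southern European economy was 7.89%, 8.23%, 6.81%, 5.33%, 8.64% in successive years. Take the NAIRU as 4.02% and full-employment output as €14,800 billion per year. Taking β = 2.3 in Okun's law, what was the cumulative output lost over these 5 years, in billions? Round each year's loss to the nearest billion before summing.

Year 1993: gap = -2.3 × (7.89 - 4.02) = -8.901%, loss ≈ 14800 × 8.901/100 ≈ 1317.
Year 1994: gap = -2.3 × (8.23 - 4.02) = -9.683%, loss ≈ 14800 × 9.683/100 ≈ 1433.
Year 1995: gap = -2.3 × (6.81 - 4.02) = -6.417%, loss ≈ 14800 × 6.417/100 ≈ 950.
Year 1996: gap = -2.3 × (5.33 - 4.02) = -3.013%, loss ≈ 14800 × 3.013/100 ≈ 446.
Year 1997: gap = -2.3 × (8.64 - 4.02) = -10.626%, loss ≈ 14800 × 10.626/100 ≈ 1573.
Total lost output = 1317 + 1433 + 950 + 446 + 1573 = 5719 billion.

€5,719 billion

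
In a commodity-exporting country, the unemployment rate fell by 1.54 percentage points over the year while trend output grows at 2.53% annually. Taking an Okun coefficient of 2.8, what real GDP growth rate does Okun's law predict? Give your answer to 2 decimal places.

6.84%

Growth-rate Okun's law: g_Y = g_Y* - β × Δu.
g_Y = 2.53 - 2.8 × (-1.54) = 2.53 + 4.312 = 6.842%, i.e. 6.84% to 2 d.p.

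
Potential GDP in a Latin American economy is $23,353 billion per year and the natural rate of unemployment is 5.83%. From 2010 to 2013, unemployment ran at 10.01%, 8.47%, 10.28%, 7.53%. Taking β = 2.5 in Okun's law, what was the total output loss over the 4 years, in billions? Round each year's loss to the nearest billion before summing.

$7,572 billion

Year 2010: gap = -2.5 × (10.01 - 5.83) = -10.45%, loss ≈ 23353 × 10.45/100 ≈ 2440.
Year 2011: gap = -2.5 × (8.47 - 5.83) = -6.6%, loss ≈ 23353 × 6.6/100 ≈ 1541.
Year 2012: gap = -2.5 × (10.28 - 5.83) = -11.125%, loss ≈ 23353 × 11.125/100 ≈ 2598.
Year 2013: gap = -2.5 × (7.53 - 5.83) = -4.25%, loss ≈ 23353 × 4.25/100 ≈ 993.
Total lost output = 2440 + 1541 + 2598 + 993 = 7572 billion.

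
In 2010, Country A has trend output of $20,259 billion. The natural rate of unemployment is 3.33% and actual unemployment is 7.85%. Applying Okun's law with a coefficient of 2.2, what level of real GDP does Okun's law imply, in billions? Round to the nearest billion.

$18,244 billion

Unemployment gap = 7.85 - 3.33 = 4.52 points, so the output gap is -2.2 × 4.52 = -9.944%.
Actual GDP = 20259 × (1 - 9.944/100) = 20259 × 0.90056 ≈ 18244 billion.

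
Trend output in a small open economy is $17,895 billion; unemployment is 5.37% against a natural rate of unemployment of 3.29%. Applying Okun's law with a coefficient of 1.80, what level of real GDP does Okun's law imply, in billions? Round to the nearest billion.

Unemployment gap = 5.37 - 3.29 = 2.08 points, so the output gap is -1.8 × 2.08 = -3.744%.
Actual GDP = 17895 × (1 - 3.744/100) = 17895 × 0.96256 ≈ 17225 billion.

$17,225 billion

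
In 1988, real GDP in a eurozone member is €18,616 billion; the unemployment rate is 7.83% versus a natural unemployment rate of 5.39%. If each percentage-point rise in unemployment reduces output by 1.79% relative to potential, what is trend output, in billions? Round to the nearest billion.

€19,466 billion

Unemployment gap = 7.83 - 5.39 = 2.44 points, so output gap = -1.79 × 2.44 = -4.3676%.
Since Y = Y* × (1 + gap/100), Y* = 18616/0.956324 ≈ 19466 billion.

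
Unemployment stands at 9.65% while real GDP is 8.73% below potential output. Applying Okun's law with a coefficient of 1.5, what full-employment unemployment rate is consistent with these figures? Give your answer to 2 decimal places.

3.83%

From Okun's law, u - u* = -(output gap)/β = -(-8.73)/1.5 = 5.82 points.
So u* = 9.65 - 5.82 = 3.83%.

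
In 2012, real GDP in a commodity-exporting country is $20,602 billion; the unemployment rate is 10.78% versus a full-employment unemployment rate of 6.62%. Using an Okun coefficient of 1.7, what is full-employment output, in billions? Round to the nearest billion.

Unemployment gap = 10.78 - 6.62 = 4.16 points, so output gap = -1.7 × 4.16 = -7.072%.
Since Y = Y* × (1 + gap/100), Y* = 20602/0.92928 ≈ 22170 billion.

$22,170 billion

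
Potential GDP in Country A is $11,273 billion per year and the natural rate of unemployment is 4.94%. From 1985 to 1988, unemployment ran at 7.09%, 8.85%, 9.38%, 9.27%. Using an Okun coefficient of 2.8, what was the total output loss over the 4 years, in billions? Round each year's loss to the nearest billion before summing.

$4,681 billion

Year 1985: gap = -2.8 × (7.09 - 4.94) = -6.02%, loss ≈ 11273 × 6.02/100 ≈ 679.
Year 1986: gap = -2.8 × (8.85 - 4.94) = -10.948%, loss ≈ 11273 × 10.948/100 ≈ 1234.
Year 1987: gap = -2.8 × (9.38 - 4.94) = -12.432%, loss ≈ 11273 × 12.432/100 ≈ 1401.
Year 1988: gap = -2.8 × (9.27 - 4.94) = -12.124%, loss ≈ 11273 × 12.124/100 ≈ 1367.
Total lost output = 679 + 1234 + 1401 + 1367 = 4681 billion.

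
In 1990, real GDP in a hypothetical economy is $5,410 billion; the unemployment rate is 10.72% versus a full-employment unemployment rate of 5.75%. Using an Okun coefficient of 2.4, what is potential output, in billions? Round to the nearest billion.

$6,143 billion

Unemployment gap = 10.72 - 5.75 = 4.97 points, so output gap = -2.4 × 4.97 = -11.928%.
Since Y = Y* × (1 + gap/100), Y* = 5410/0.88072 ≈ 6143 billion.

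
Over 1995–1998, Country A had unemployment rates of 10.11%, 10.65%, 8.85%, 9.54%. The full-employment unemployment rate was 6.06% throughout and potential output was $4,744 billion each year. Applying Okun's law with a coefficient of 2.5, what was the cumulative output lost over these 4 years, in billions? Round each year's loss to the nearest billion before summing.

Year 1995: gap = -2.5 × (10.11 - 6.06) = -10.125%, loss ≈ 4744 × 10.125/100 ≈ 480.
Year 1996: gap = -2.5 × (10.65 - 6.06) = -11.475%, loss ≈ 4744 × 11.475/100 ≈ 544.
Year 1997: gap = -2.5 × (8.85 - 6.06) = -6.975%, loss ≈ 4744 × 6.975/100 ≈ 331.
Year 1998: gap = -2.5 × (9.54 - 6.06) = -8.7%, loss ≈ 4744 × 8.7/100 ≈ 413.
Total lost output = 480 + 544 + 331 + 413 = 1768 billion.

$1,768 billion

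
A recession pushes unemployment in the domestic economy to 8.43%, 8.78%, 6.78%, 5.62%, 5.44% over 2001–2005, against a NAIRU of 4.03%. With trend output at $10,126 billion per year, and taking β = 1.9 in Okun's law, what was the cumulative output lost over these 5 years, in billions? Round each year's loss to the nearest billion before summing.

$2,867 billion

Year 2001: gap = -1.9 × (8.43 - 4.03) = -8.36%, loss ≈ 10126 × 8.36/100 ≈ 847.
Year 2002: gap = -1.9 × (8.78 - 4.03) = -9.025%, loss ≈ 10126 × 9.025/100 ≈ 914.
Year 2003: gap = -1.9 × (6.78 - 4.03) = -5.225%, loss ≈ 10126 × 5.225/100 ≈ 529.
Year 2004: gap = -1.9 × (5.62 - 4.03) = -3.021%, loss ≈ 10126 × 3.021/100 ≈ 306.
Year 2005: gap = -1.9 × (5.44 - 4.03) = -2.679%, loss ≈ 10126 × 2.679/100 ≈ 271.
Total lost output = 847 + 914 + 529 + 306 + 271 = 2867 billion.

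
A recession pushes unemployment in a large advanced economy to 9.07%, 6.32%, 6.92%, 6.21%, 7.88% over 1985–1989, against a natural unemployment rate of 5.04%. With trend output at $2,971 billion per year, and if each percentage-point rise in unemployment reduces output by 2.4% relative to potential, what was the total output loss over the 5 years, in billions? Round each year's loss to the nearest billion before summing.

$798 billion

Year 1985: gap = -2.4 × (9.07 - 5.04) = -9.672%, loss ≈ 2971 × 9.672/100 ≈ 287.
Year 1986: gap = -2.4 × (6.32 - 5.04) = -3.072%, loss ≈ 2971 × 3.072/100 ≈ 91.
Year 1987: gap = -2.4 × (6.92 - 5.04) = -4.512%, loss ≈ 2971 × 4.512/100 ≈ 134.
Year 1988: gap = -2.4 × (6.21 - 5.04) = -2.808%, loss ≈ 2971 × 2.808/100 ≈ 83.
Year 1989: gap = -2.4 × (7.88 - 5.04) = -6.816%, loss ≈ 2971 × 6.816/100 ≈ 203.
Total lost output = 287 + 91 + 134 + 83 + 203 = 798 billion.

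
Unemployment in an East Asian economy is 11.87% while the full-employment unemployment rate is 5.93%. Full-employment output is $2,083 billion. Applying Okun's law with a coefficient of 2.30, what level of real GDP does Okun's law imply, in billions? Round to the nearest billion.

$1,798 billion

Unemployment gap = 11.87 - 5.93 = 5.94 points, so the output gap is -2.3 × 5.94 = -13.662%.
Actual GDP = 2083 × (1 - 13.662/100) = 2083 × 0.86338 ≈ 1798 billion.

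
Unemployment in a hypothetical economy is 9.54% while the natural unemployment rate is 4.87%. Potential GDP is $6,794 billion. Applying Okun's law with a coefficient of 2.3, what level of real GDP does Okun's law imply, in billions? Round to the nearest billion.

$6,064 billion

Unemployment gap = 9.54 - 4.87 = 4.67 points, so the output gap is -2.3 × 4.67 = -10.741%.
Actual GDP = 6794 × (1 - 10.741/100) = 6794 × 0.89259 ≈ 6064 billion.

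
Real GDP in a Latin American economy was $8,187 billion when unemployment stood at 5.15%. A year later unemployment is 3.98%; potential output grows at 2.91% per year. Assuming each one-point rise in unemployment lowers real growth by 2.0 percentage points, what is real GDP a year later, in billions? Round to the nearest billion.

Δu = 3.98 - 5.15 = -1.17 points.
Okun's law (growth form): g_Y = g_Y* - β × Δu = 2.91 - 2.0 × (-1.17) = 2.91 + 2.34 = 5.25%.
Real GDP in the next year = 8187 × (1 + 5.25/100) = 8187 × 1.0525 ≈ 8617 billion.

$8,617 billion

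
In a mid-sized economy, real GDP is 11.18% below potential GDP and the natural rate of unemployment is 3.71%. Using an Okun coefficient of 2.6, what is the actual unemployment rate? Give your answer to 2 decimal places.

8.01%

From Okun's law, u - u* = -(output gap)/β = -(-11.18)/2.6 = 4.3 points.
So u = 3.71 + 4.3 = 8.01%.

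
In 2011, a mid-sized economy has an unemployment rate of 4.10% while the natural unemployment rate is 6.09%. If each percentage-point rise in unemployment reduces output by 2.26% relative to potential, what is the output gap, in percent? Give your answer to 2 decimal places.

The unemployment gap is 4.1 - 6.09 = -1.99 percentage points.
Okun's law gives an output gap of -2.26 × (-1.99) = 4.4974%, i.e. 4.50% above potential.

4.50%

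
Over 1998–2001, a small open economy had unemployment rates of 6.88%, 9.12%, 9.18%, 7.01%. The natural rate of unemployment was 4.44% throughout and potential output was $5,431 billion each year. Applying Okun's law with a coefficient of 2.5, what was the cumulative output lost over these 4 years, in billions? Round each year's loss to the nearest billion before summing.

$1,959 billion

Year 1998: gap = -2.5 × (6.88 - 4.44) = -6.1%, loss ≈ 5431 × 6.1/100 ≈ 331.
Year 1999: gap = -2.5 × (9.12 - 4.44) = -11.7%, loss ≈ 5431 × 11.7/100 ≈ 635.
Year 2000: gap = -2.5 × (9.18 - 4.44) = -11.85%, loss ≈ 5431 × 11.85/100 ≈ 644.
Year 2001: gap = -2.5 × (7.01 - 4.44) = -6.425%, loss ≈ 5431 × 6.425/100 ≈ 349.
Total lost output = 331 + 635 + 644 + 349 = 1959 billion.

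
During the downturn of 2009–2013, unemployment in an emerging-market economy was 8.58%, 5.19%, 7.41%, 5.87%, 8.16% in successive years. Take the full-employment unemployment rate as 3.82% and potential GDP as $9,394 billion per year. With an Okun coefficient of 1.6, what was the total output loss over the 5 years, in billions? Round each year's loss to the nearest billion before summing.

Year 2009: gap = -1.6 × (8.58 - 3.82) = -7.616%, loss ≈ 9394 × 7.616/100 ≈ 715.
Year 2010: gap = -1.6 × (5.19 - 3.82) = -2.192%, loss ≈ 9394 × 2.192/100 ≈ 206.
Year 2011: gap = -1.6 × (7.41 - 3.82) = -5.744%, loss ≈ 9394 × 5.744/100 ≈ 540.
Year 2012: gap = -1.6 × (5.87 - 3.82) = -3.28%, loss ≈ 9394 × 3.28/100 ≈ 308.
Year 2013: gap = -1.6 × (8.16 - 3.82) = -6.944%, loss ≈ 9394 × 6.944/100 ≈ 652.
Total lost output = 715 + 206 + 540 + 308 + 652 = 2421 billion.

$2,421 billion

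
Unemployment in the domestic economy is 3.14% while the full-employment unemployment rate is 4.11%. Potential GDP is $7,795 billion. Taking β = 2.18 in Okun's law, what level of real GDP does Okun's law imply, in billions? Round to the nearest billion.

$7,960 billion

Unemployment gap = 3.14 - 4.11 = -0.97 points, so the output gap is -2.18 × (-0.97) = 2.1146%.
Actual GDP = 7795 × (1 + 2.1146/100) = 7795 × 1.021146 ≈ 7960 billion.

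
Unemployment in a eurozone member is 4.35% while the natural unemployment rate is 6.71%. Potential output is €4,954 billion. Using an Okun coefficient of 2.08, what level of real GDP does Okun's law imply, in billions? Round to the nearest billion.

€5,197 billion

Unemployment gap = 4.35 - 6.71 = -2.36 points, so the output gap is -2.08 × (-2.36) = 4.9088%.
Actual GDP = 4954 × (1 + 4.9088/100) = 4954 × 1.049088 ≈ 5197 billion.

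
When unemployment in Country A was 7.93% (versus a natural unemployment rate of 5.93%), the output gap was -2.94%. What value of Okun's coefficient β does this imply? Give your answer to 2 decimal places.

β ≈ 1.47

Okun's law: output gap = -β × (u - u*).
-2.94 = -β × (7.93 - 5.93) = -β × 2, so β = 2.94/2 = 1.47.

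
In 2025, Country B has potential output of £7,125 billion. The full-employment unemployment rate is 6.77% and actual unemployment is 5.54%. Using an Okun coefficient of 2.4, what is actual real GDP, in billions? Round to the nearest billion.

£7,335 billion

Unemployment gap = 5.54 - 6.77 = -1.23 points, so the output gap is -2.4 × (-1.23) = 2.952%.
Actual GDP = 7125 × (1 + 2.952/100) = 7125 × 1.02952 ≈ 7335 billion.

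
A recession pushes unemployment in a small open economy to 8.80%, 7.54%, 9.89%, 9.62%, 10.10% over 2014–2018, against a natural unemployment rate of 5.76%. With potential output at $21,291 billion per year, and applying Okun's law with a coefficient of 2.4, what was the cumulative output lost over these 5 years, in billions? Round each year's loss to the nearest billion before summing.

$8,763 billion

Year 2014: gap = -2.4 × (8.8 - 5.76) = -7.296%, loss ≈ 21291 × 7.296/100 ≈ 1553.
Year 2015: gap = -2.4 × (7.54 - 5.76) = -4.272%, loss ≈ 21291 × 4.272/100 ≈ 910.
Year 2016: gap = -2.4 × (9.89 - 5.76) = -9.912%, loss ≈ 21291 × 9.912/100 ≈ 2110.
Year 2017: gap = -2.4 × (9.62 - 5.76) = -9.264%, loss ≈ 21291 × 9.264/100 ≈ 1972.
Year 2018: gap = -2.4 × (10.1 - 5.76) = -10.416%, loss ≈ 21291 × 10.416/100 ≈ 2218.
Total lost output = 1553 + 910 + 2110 + 1972 + 2218 = 8763 billion.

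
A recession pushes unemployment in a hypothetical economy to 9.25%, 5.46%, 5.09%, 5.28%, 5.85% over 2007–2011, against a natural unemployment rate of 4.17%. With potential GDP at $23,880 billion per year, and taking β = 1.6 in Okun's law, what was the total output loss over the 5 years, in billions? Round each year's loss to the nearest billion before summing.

$3,852 billion

Year 2007: gap = -1.6 × (9.25 - 4.17) = -8.128%, loss ≈ 23880 × 8.128/100 ≈ 1941.
Year 2008: gap = -1.6 × (5.46 - 4.17) = -2.064%, loss ≈ 23880 × 2.064/100 ≈ 493.
Year 2009: gap = -1.6 × (5.09 - 4.17) = -1.472%, loss ≈ 23880 × 1.472/100 ≈ 352.
Year 2010: gap = -1.6 × (5.28 - 4.17) = -1.776%, loss ≈ 23880 × 1.776/100 ≈ 424.
Year 2011: gap = -1.6 × (5.85 - 4.17) = -2.688%, loss ≈ 23880 × 2.688/100 ≈ 642.
Total lost output = 1941 + 493 + 352 + 424 + 642 = 3852 billion.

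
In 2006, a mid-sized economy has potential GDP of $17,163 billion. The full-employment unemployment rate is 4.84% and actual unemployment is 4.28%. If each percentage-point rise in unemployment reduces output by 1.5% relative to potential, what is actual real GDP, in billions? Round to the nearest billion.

$17,307 billion

Unemployment gap = 4.28 - 4.84 = -0.56 points, so the output gap is -1.5 × (-0.56) = 0.84%.
Actual GDP = 17163 × (1 + 0.84/100) = 17163 × 1.0084 ≈ 17307 billion.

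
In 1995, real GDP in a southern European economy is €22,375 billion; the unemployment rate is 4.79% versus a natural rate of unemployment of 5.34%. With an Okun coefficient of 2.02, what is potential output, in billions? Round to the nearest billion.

Unemployment gap = 4.79 - 5.34 = -0.55 points, so output gap = -2.02 × (-0.55) = 1.111%.
Since Y = Y* × (1 + gap/100), Y* = 22375/1.01111 ≈ 22129 billion.

€22,129 billion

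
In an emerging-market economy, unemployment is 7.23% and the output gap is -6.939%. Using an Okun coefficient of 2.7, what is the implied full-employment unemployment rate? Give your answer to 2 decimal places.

From Okun's law, u - u* = -(output gap)/β = -(-6.939)/2.7 = 2.57 points.
So u* = 7.23 - 2.57 = 4.66%.

4.66%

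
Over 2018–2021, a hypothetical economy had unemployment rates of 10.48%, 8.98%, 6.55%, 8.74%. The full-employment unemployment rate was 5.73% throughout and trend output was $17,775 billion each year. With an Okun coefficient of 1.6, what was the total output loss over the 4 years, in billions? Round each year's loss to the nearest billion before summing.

$3,364 billion

Year 2018: gap = -1.6 × (10.48 - 5.73) = -7.6%, loss ≈ 17775 × 7.6/100 ≈ 1351.
Year 2019: gap = -1.6 × (8.98 - 5.73) = -5.2%, loss ≈ 17775 × 5.2/100 ≈ 924.
Year 2020: gap = -1.6 × (6.55 - 5.73) = -1.312%, loss ≈ 17775 × 1.312/100 ≈ 233.
Year 2021: gap = -1.6 × (8.74 - 5.73) = -4.816%, loss ≈ 17775 × 4.816/100 ≈ 856.
Total lost output = 1351 + 924 + 233 + 856 = 3364 billion.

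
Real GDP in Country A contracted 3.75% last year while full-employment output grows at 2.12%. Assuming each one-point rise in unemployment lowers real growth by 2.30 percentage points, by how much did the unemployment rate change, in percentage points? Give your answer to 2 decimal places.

Growth-rate Okun's law: g_Y = g_Y* - β × Δu, so Δu = (g_Y* - g_Y)/β.
Δu = (2.12 + 3.75)/2.30 = 5.87/2.30 = 2.55 percentage points.

2.55 percentage points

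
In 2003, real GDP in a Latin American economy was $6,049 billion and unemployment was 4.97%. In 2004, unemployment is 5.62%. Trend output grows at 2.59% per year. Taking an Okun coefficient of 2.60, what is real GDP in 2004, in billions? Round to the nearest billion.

Δu = 5.62 - 4.97 = 0.65 points.
Okun's law (growth form): g_Y = g_Y* - β × Δu = 2.59 - 2.60 × (0.65) = 2.59 - 1.69 = 0.9%.
Real GDP in the next year = 6049 × (1 + 0.9/100) = 6049 × 1.009 ≈ 6103 billion.

$6,103 billion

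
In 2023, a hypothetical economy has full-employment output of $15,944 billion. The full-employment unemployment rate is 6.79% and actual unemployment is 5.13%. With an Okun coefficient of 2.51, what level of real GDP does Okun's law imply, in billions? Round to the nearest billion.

Unemployment gap = 5.13 - 6.79 = -1.66 points, so the output gap is -2.51 × (-1.66) = 4.1666%.
Actual GDP = 15944 × (1 + 4.1666/100) = 15944 × 1.041666 ≈ 16608 billion.

$16,608 billion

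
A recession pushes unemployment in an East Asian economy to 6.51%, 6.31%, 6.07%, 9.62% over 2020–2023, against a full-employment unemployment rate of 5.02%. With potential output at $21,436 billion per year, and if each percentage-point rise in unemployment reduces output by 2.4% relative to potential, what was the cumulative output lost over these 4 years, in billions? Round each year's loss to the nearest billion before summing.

Year 2020: gap = -2.4 × (6.51 - 5.02) = -3.576%, loss ≈ 21436 × 3.576/100 ≈ 767.
Year 2021: gap = -2.4 × (6.31 - 5.02) = -3.096%, loss ≈ 21436 × 3.096/100 ≈ 664.
Year 2022: gap = -2.4 × (6.07 - 5.02) = -2.52%, loss ≈ 21436 × 2.52/100 ≈ 540.
Year 2023: gap = -2.4 × (9.62 - 5.02) = -11.04%, loss ≈ 21436 × 11.04/100 ≈ 2367.
Total lost output = 767 + 664 + 540 + 2367 = 4338 billion.

$4,338 billion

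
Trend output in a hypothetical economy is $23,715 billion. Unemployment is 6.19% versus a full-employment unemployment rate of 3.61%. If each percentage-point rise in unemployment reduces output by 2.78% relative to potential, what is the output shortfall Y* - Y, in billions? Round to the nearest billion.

$1,701 billion

Output gap = -2.78 × (6.19 - 3.61) = -2.78 × 2.58 = -7.1724%.
Actual GDP ≈ 23715 × 0.928276 ≈ 22014 billion, so the shortfall is 23715 - 22014 = 1701 billion.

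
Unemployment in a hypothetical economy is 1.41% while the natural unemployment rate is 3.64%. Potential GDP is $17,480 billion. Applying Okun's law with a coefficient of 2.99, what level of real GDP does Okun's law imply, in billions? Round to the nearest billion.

Unemployment gap = 1.41 - 3.64 = -2.23 points, so the output gap is -2.99 × (-2.23) = 6.6677%.
Actual GDP = 17480 × (1 + 6.6677/100) = 17480 × 1.066677 ≈ 18646 billion.

$18,646 billion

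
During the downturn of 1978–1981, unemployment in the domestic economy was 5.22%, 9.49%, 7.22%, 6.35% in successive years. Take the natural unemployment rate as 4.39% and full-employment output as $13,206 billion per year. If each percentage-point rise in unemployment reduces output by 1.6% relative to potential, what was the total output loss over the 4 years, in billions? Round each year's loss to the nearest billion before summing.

$2,265 billion

Year 1978: gap = -1.6 × (5.22 - 4.39) = -1.328%, loss ≈ 13206 × 1.328/100 ≈ 175.
Year 1979: gap = -1.6 × (9.49 - 4.39) = -8.16%, loss ≈ 13206 × 8.16/100 ≈ 1078.
Year 1980: gap = -1.6 × (7.22 - 4.39) = -4.528%, loss ≈ 13206 × 4.528/100 ≈ 598.
Year 1981: gap = -1.6 × (6.35 - 4.39) = -3.136%, loss ≈ 13206 × 3.136/100 ≈ 414.
Total lost output = 175 + 1078 + 598 + 414 = 2265 billion.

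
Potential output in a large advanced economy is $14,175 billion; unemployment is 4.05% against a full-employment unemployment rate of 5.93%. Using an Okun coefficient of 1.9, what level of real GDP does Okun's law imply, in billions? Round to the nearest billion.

$14,681 billion

Unemployment gap = 4.05 - 5.93 = -1.88 points, so the output gap is -1.9 × (-1.88) = 3.572%.
Actual GDP = 14175 × (1 + 3.572/100) = 14175 × 1.03572 ≈ 14681 billion.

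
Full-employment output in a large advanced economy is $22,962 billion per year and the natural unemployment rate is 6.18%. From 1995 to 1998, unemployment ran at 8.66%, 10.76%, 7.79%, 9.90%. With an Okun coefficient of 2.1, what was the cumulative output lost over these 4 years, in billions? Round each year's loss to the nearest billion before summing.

$5,974 billion

Year 1995: gap = -2.1 × (8.66 - 6.18) = -5.208%, loss ≈ 22962 × 5.208/100 ≈ 1196.
Year 1996: gap = -2.1 × (10.76 - 6.18) = -9.618%, loss ≈ 22962 × 9.618/100 ≈ 2208.
Year 1997: gap = -2.1 × (7.79 - 6.18) = -3.381%, loss ≈ 22962 × 3.381/100 ≈ 776.
Year 1998: gap = -2.1 × (9.9 - 6.18) = -7.812%, loss ≈ 22962 × 7.812/100 ≈ 1794.
Total lost output = 1196 + 2208 + 776 + 1794 = 5974 billion.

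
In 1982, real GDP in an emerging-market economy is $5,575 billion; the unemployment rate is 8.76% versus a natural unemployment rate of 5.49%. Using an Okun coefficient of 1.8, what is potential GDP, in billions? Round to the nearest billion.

Unemployment gap = 8.76 - 5.49 = 3.27 points, so output gap = -1.8 × 3.27 = -5.886%.
Since Y = Y* × (1 + gap/100), Y* = 5575/0.94114 ≈ 5924 billion.

$5,924 billion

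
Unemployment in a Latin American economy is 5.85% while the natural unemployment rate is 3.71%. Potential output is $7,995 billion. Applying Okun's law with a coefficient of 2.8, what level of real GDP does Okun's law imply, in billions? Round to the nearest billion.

$7,516 billion

Unemployment gap = 5.85 - 3.71 = 2.14 points, so the output gap is -2.8 × 2.14 = -5.992%.
Actual GDP = 7995 × (1 - 5.992/100) = 7995 × 0.94008 ≈ 7516 billion.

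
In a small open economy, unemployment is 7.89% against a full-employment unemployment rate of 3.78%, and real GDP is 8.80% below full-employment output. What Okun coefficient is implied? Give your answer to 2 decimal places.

Okun's law: output gap = -β × (u - u*).
-8.80 = -β × (7.89 - 3.78) = -β × 4.11, so β = 8.8/4.11 = 2.14.

β ≈ 2.14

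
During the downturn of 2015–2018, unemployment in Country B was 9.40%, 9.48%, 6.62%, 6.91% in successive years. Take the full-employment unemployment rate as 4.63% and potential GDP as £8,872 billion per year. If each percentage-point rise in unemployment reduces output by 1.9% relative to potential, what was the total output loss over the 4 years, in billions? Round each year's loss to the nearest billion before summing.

£2,341 billion

Year 2015: gap = -1.9 × (9.4 - 4.63) = -9.063%, loss ≈ 8872 × 9.063/100 ≈ 804.
Year 2016: gap = -1.9 × (9.48 - 4.63) = -9.215%, loss ≈ 8872 × 9.215/100 ≈ 818.
Year 2017: gap = -1.9 × (6.62 - 4.63) = -3.781%, loss ≈ 8872 × 3.781/100 ≈ 335.
Year 2018: gap = -1.9 × (6.91 - 4.63) = -4.332%, loss ≈ 8872 × 4.332/100 ≈ 384.
Total lost output = 804 + 818 + 335 + 384 = 2341 billion.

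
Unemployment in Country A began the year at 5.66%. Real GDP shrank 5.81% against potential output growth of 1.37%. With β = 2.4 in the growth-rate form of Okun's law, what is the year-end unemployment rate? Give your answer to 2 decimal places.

8.65%

Growth-rate Okun's law: g_Y = g_Y* - β × Δu, so Δu = (g_Y* - g_Y)/β.
Δu = (1.37 + 5.81)/2.4 = 7.18/2.4 = 2.99 percentage points.
Year-end unemployment = 5.66 + 2.99 = 8.65%.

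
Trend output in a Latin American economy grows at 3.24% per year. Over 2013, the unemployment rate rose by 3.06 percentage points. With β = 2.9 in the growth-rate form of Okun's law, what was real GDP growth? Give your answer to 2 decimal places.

Growth-rate Okun's law: g_Y = g_Y* - β × Δu.
g_Y = 3.24 - 2.9 × (3.06) = 3.24 - 8.874 = -5.634%, i.e. -5.63% to 2 d.p.

-5.63%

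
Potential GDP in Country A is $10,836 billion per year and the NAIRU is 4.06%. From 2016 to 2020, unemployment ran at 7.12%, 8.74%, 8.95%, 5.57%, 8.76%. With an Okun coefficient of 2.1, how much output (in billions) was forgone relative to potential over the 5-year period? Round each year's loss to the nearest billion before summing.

Year 2016: gap = -2.1 × (7.12 - 4.06) = -6.426%, loss ≈ 10836 × 6.426/100 ≈ 696.
Year 2017: gap = -2.1 × (8.74 - 4.06) = -9.828%, loss ≈ 10836 × 9.828/100 ≈ 1065.
Year 2018: gap = -2.1 × (8.95 - 4.06) = -10.269%, loss ≈ 10836 × 10.269/100 ≈ 1113.
Year 2019: gap = -2.1 × (5.57 - 4.06) = -3.171%, loss ≈ 10836 × 3.171/100 ≈ 344.
Year 2020: gap = -2.1 × (8.76 - 4.06) = -9.87%, loss ≈ 10836 × 9.87/100 ≈ 1070.
Total lost output = 696 + 1065 + 1113 + 344 + 1070 = 4288 billion.

$4,288 billion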